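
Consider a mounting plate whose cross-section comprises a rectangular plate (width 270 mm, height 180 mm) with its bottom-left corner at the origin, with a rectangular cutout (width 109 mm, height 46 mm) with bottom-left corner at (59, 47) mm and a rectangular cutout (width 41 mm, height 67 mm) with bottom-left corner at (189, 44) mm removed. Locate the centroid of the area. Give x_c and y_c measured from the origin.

x_c = 132.63 mm, y_c = 93.30 mm

Part | A | x̄ᵢ | ȳᵢ | A·x̄ᵢ | A·ȳᵢ
plate | 48600.00 | 135.00 | 90.00 | 6561000.00 | 4374000.00
hole 1 | -5014.00 | 113.50 | 70.00 | -569089.00 | -350980.00
hole 2 | -2747.00 | 209.50 | 77.50 | -575496.50 | -212892.50
Σ | 40839.00 |  |  | 5416414.50 | 3810127.50
x_c = 5416414.50 / 40839.00 = 132.63 mm
y_c = 3810127.50 / 40839.00 = 93.30 mm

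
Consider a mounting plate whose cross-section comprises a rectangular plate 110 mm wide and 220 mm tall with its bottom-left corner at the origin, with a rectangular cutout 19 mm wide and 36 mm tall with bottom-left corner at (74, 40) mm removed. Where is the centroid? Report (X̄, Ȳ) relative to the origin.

Part | A | x̄ᵢ | ȳᵢ | A·x̄ᵢ | A·ȳᵢ
plate | 24200.00 | 55.00 | 110.00 | 1331000.00 | 2662000.00
hole | -684.00 | 83.50 | 58.00 | -57114.00 | -39672.00
Σ | 23516.00 |  |  | 1273886.00 | 2622328.00
X̄ = 1273886.00 / 23516.00 = 54.17 mm
Ȳ = 2622328.00 / 23516.00 = 111.51 mm

X̄ = 54.17 mm, Ȳ = 111.51 mm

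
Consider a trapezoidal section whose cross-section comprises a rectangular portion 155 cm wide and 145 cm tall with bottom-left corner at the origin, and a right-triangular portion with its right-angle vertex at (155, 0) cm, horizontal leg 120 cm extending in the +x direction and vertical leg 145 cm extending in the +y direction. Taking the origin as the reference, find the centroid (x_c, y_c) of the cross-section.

x_c = 110.29 cm, y_c = 65.76 cm

rectangular portion: A = 155 × 145 = 22475.00, centroid at (77.50, 72.50).
triangular portion: A = ½·120·145 = 8700.00, centroid at (195.00, 48.33).
ΣA = 31175.00 cm², ΣAx_c = 3438312.50 cm³, ΣAy_c = 2049937.50 cm³.
x_c = 3438312.50/31175.00 = 110.29 cm; y_c = 2049937.50/31175.00 = 65.76 cm.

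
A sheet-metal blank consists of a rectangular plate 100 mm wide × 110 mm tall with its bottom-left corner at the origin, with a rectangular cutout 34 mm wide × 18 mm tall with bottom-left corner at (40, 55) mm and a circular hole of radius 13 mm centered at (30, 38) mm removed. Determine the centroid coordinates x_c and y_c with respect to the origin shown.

x_c = 50.64 mm, y_c = 55.36 mm

Part | A | x̄ᵢ | ȳᵢ | A·x̄ᵢ | A·ȳᵢ
plate | 11000.00 | 50.00 | 55.00 | 550000.00 | 605000.00
hole 1 | -612.00 | 57.00 | 64.00 | -34884.00 | -39168.00
hole 2 | -530.93 | 30.00 | 38.00 | -15927.87 | -20175.31
Σ | 9857.07 |  |  | 499188.13 | 545656.69
x_c = 499188.13 / 9857.07 = 50.64 mm
y_c = 545656.69 / 9857.07 = 55.36 mm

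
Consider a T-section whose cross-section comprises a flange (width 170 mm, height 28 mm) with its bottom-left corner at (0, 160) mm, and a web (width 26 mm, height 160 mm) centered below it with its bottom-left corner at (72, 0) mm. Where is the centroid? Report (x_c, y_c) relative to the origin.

x_c = 85.00 mm, y_c = 130.16 mm

web: A = 26 × 160 = 4160.00, centroid at (85.00, 80.00).
flange: A = 170 × 28 = 4760.00, centroid at (85.00, 174.00).
ΣA = 8920.00 mm², ΣAx_c = 758200.00 mm³, ΣAy_c = 1161040.00 mm³.
x_c = 758200.00/8920.00 = 85.00 mm; y_c = 1161040.00/8920.00 = 130.16 mm.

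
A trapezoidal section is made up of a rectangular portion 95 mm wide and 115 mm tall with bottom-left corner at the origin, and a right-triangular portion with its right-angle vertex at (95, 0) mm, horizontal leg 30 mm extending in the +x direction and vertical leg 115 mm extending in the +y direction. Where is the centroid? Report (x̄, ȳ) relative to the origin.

x̄ = 55.34 mm, ȳ = 54.89 mm

Part | A | x̄ᵢ | ȳᵢ | A·x̄ᵢ | A·ȳᵢ
rectangular portion | 10925.00 | 47.50 | 57.50 | 518937.50 | 628187.50
triangular portion | 1725.00 | 105.00 | 38.33 | 181125.00 | 66125.00
Σ | 12650.00 |  |  | 700062.50 | 694312.50
x̄ = 700062.50 / 12650.00 = 55.34 mm
ȳ = 694312.50 / 12650.00 = 54.89 mm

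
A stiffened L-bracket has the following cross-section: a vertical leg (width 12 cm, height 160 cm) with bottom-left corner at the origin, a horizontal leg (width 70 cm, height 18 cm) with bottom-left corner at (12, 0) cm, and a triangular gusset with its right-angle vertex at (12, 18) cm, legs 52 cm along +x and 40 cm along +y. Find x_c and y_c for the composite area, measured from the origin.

vertical leg: A = 12 × 160 = 1920.00, centroid at (6.00, 80.00).
horizontal leg: A = 70 × 18 = 1260.00, centroid at (47.00, 9.00).
gusset: A = ½·52·40 = 1040.00, centroid at (29.33, 31.33).
ΣA = 4220.00 cm²
ΣAx_c = (1920.00)(6.00) + (1260.00)(47.00) + (1040.00)(29.33) = 101246.67 cm³
ΣAy_c = (1920.00)(80.00) + (1260.00)(9.00) + (1040.00)(31.33) = 197526.67 cm³
x_c = 101246.67 / 4220.00 = 23.99 cm
y_c = 197526.67 / 4220.00 = 46.81 cm

x_c = 23.99 cm, y_c = 46.81 cm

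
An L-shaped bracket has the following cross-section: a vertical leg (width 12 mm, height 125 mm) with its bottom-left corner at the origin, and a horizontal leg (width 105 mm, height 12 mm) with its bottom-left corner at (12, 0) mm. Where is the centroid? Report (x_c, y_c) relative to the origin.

vertical leg: A = 12 × 125 = 1500.00, centroid at (6.00, 62.50).
horizontal leg: A = 105 × 12 = 1260.00, centroid at (64.50, 6.00).
ΣA = 2760.00 mm²
ΣAx_c = (1500.00)(6.00) + (1260.00)(64.50) = 90270.00 mm³
ΣAy_c = (1500.00)(62.50) + (1260.00)(6.00) = 101310.00 mm³
x_c = 90270.00 / 2760.00 = 32.71 mm
y_c = 101310.00 / 2760.00 = 36.71 mm

x_c = 32.71 mm, y_c = 36.71 mm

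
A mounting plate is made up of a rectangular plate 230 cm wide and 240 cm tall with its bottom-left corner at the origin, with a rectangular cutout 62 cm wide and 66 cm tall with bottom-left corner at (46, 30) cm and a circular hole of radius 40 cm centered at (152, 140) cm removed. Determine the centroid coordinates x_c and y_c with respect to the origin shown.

plate: A = 230 × 240 = 55200.00, centroid at (115.00, 120.00).
hole 1: A = −(62 × 66) = -4092.00, centroid at (77.00, 63.00).
hole 2: A = −π·40² = -5026.55, centroid at (152.00, 140.00).
ΣA = 46081.45 cm², ΣAx_c = 5268880.67 cm³, ΣAy_c = 5662487.25 cm³.
x_c = 5268880.67/46081.45 = 114.34 cm; y_c = 5662487.25/46081.45 = 122.88 cm.

x_c = 114.34 cm, y_c = 122.88 cm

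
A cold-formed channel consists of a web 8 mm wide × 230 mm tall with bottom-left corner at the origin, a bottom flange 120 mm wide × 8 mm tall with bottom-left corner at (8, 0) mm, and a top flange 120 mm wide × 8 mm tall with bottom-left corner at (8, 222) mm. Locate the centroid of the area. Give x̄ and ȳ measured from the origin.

x̄ = 36.68 mm, ȳ = 115.00 mm

web: A = 8 × 230 = 1840.00, centroid at (4.00, 115.00).
bottom flange: A = 120 × 8 = 960.00, centroid at (68.00, 4.00).
top flange: A = 120 × 8 = 960.00, centroid at (68.00, 226.00).
ΣA = 3760.00 mm²
ΣAx̄ = (1840.00)(4.00) + (960.00)(68.00) + (960.00)(68.00) = 137920.00 mm³
ΣAȳ = (1840.00)(115.00) + (960.00)(4.00) + (960.00)(226.00) = 432400.00 mm³
x̄ = 137920.00 / 3760.00 = 36.68 mm
ȳ = 432400.00 / 3760.00 = 115.00 mm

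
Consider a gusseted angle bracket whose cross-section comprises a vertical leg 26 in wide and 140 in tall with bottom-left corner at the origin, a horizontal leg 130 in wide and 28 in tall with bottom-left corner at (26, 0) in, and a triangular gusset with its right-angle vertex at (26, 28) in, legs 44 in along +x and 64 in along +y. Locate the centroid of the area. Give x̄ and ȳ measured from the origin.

x̄ = 50.16 in, ȳ = 43.19 in

Part | A | x̄ᵢ | ȳᵢ | A·x̄ᵢ | A·ȳᵢ
vertical leg | 3640.00 | 13.00 | 70.00 | 47320.00 | 254800.00
horizontal leg | 3640.00 | 91.00 | 14.00 | 331240.00 | 50960.00
gusset | 1408.00 | 40.67 | 49.33 | 57258.67 | 69461.33
Σ | 8688.00 |  |  | 435818.67 | 375221.33
x̄ = 435818.67 / 8688.00 = 50.16 in
ȳ = 375221.33 / 8688.00 = 43.19 in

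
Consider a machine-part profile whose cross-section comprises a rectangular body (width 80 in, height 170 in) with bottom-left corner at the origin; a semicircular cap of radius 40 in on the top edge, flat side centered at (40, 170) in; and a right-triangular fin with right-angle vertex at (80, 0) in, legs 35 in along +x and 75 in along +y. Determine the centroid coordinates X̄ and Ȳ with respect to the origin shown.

Part | A | x̄ᵢ | ȳᵢ | A·x̄ᵢ | A·ȳᵢ
rectangular body | 13600.00 | 40.00 | 85.00 | 544000.00 | 1156000.00
semicircular top | 2513.27 | 40.00 | 186.98 | 100530.96 | 469923.27
triangular fin | 1312.50 | 91.67 | 25.00 | 120312.50 | 32812.50
Σ | 17425.77 |  |  | 764843.46 | 1658735.77
X̄ = 764843.46 / 17425.77 = 43.89 in
Ȳ = 1658735.77 / 17425.77 = 95.19 in

X̄ = 43.89 in, Ȳ = 95.19 in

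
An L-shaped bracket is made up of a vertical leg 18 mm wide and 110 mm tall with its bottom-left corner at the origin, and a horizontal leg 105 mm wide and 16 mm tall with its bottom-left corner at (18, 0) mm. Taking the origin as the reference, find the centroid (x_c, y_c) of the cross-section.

vertical leg: A = 18 × 110 = 1980.00, centroid at (9.00, 55.00).
horizontal leg: A = 105 × 16 = 1680.00, centroid at (70.50, 8.00).
ΣA = 3660.00 mm², ΣAx_c = 136260.00 mm³, ΣAy_c = 122340.00 mm³.
x_c = 136260.00/3660.00 = 37.23 mm; y_c = 122340.00/3660.00 = 33.43 mm.

x_c = 37.23 mm, y_c = 33.43 mm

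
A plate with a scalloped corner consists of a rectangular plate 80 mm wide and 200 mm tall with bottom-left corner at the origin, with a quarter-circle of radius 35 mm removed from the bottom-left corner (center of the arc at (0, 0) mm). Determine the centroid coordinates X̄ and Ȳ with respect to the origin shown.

plate: A = 80 × 200 = 16000.00, centroid at (40.00, 100.00).
removed quarter-circle: A = −¼π·35² = -962.11, centroid at (14.85, 14.85).
ΣA = 15037.89 mm², ΣAX̄ = 625708.33 mm³, ΣAȲ = 1585708.33 mm³.
X̄ = 625708.33/15037.89 = 41.61 mm; Ȳ = 1585708.33/15037.89 = 105.45 mm.

X̄ = 41.61 mm, Ȳ = 105.45 mm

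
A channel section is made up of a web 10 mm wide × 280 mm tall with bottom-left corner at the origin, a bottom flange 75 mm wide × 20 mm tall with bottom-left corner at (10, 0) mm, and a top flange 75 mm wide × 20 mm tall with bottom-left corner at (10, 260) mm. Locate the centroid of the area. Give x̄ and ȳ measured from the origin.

x̄ = 26.98 mm, ȳ = 140.00 mm

web: A = 10 × 280 = 2800.00, centroid at (5.00, 140.00).
bottom flange: A = 75 × 20 = 1500.00, centroid at (47.50, 10.00).
top flange: A = 75 × 20 = 1500.00, centroid at (47.50, 270.00).
ΣA = 5800.00 mm², ΣAx̄ = 156500.00 mm³, ΣAȳ = 812000.00 mm³.
x̄ = 156500.00/5800.00 = 26.98 mm; ȳ = 812000.00/5800.00 = 140.00 mm.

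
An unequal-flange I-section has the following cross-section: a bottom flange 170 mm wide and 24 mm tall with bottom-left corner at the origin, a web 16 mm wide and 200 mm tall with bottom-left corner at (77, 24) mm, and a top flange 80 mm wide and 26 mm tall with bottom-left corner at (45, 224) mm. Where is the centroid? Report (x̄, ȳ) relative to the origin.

bottom flange: A = 170 × 24 = 4080.00, centroid at (85.00, 12.00).
web: A = 16 × 200 = 3200.00, centroid at (85.00, 124.00).
top flange: A = 80 × 26 = 2080.00, centroid at (85.00, 237.00).
ΣA = 9360.00 mm²
ΣAx̄ = (4080.00)(85.00) + (3200.00)(85.00) + (2080.00)(85.00) = 795600.00 mm³
ΣAȳ = (4080.00)(12.00) + (3200.00)(124.00) + (2080.00)(237.00) = 938720.00 mm³
x̄ = 795600.00 / 9360.00 = 85.00 mm
ȳ = 938720.00 / 9360.00 = 100.29 mm

x̄ = 85.00 mm, ȳ = 100.29 mm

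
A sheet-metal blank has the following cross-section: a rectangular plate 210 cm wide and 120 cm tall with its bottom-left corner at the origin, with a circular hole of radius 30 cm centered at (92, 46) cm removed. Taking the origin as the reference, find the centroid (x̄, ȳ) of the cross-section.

plate: A = 210 × 120 = 25200.00, centroid at (105.00, 60.00).
hole: A = −π·30² = -2827.43, centroid at (92.00, 46.00).
ΣA = 22372.57 cm²
ΣAx̄ = (25200.00)(105.00) + (-2827.43)(92.00) = 2385876.13 cm³
ΣAȳ = (25200.00)(60.00) + (-2827.43)(46.00) = 1381938.06 cm³
x̄ = 2385876.13 / 22372.57 = 106.64 cm
ȳ = 1381938.06 / 22372.57 = 61.77 cm

x̄ = 106.64 cm, ȳ = 61.77 cm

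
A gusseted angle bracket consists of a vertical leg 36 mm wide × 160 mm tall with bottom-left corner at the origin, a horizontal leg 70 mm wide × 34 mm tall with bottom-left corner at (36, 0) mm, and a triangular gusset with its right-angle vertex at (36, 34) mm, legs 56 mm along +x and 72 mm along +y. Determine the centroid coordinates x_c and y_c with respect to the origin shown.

Part | A | x̄ᵢ | ȳᵢ | A·x̄ᵢ | A·ȳᵢ
vertical leg | 5760.00 | 18.00 | 80.00 | 103680.00 | 460800.00
horizontal leg | 2380.00 | 71.00 | 17.00 | 168980.00 | 40460.00
gusset | 2016.00 | 54.67 | 58.00 | 110208.00 | 116928.00
Σ | 10156.00 |  |  | 382868.00 | 618188.00
x_c = 382868.00 / 10156.00 = 37.70 mm
y_c = 618188.00 / 10156.00 = 60.87 mm

x_c = 37.70 mm, y_c = 60.87 mm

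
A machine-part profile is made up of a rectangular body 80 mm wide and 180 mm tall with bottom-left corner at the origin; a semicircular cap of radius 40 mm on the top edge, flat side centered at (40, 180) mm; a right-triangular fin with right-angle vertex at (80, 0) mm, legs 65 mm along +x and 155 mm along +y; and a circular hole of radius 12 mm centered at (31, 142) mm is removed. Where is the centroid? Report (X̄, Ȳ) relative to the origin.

rectangular body: A = 80 × 180 = 14400.00, centroid at (40.00, 90.00).
semicircular top: A = ½π·40² = 2513.27, centroid at (40.00, 196.98).
triangular fin: A = ½·65·155 = 5037.50, centroid at (101.67, 51.67).
hole: A = −π·12² = -452.39, centroid at (31.00, 142.00).
ΣA = 21498.38 mm², ΣAX̄ = 1174652.73 mm³, ΣAȲ = 1987087.56 mm³.
X̄ = 1174652.73/21498.38 = 54.64 mm; Ȳ = 1987087.56/21498.38 = 92.43 mm.

X̄ = 54.64 mm, Ȳ = 92.43 mm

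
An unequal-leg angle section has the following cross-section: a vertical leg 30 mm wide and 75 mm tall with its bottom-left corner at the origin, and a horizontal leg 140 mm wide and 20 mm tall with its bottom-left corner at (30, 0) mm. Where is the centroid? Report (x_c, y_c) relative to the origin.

vertical leg: A = 30 × 75 = 2250.00, centroid at (15.00, 37.50).
horizontal leg: A = 140 × 20 = 2800.00, centroid at (100.00, 10.00).
ΣA = 5050.00 mm², ΣAx_c = 313750.00 mm³, ΣAy_c = 112375.00 mm³.
x_c = 313750.00/5050.00 = 62.13 mm; y_c = 112375.00/5050.00 = 22.25 mm.

x_c = 62.13 mm, y_c = 22.25 mm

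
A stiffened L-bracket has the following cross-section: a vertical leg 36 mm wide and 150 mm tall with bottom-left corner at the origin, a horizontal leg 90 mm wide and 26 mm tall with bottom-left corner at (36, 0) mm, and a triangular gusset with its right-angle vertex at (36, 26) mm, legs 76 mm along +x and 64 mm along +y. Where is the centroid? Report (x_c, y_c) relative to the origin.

x_c = 42.85 mm, y_c = 54.12 mm

Part | A | x̄ᵢ | ȳᵢ | A·x̄ᵢ | A·ȳᵢ
vertical leg | 5400.00 | 18.00 | 75.00 | 97200.00 | 405000.00
horizontal leg | 2340.00 | 81.00 | 13.00 | 189540.00 | 30420.00
gusset | 2432.00 | 61.33 | 47.33 | 149162.67 | 115114.67
Σ | 10172.00 |  |  | 435902.67 | 550534.67
x_c = 435902.67 / 10172.00 = 42.85 mm
y_c = 550534.67 / 10172.00 = 54.12 mm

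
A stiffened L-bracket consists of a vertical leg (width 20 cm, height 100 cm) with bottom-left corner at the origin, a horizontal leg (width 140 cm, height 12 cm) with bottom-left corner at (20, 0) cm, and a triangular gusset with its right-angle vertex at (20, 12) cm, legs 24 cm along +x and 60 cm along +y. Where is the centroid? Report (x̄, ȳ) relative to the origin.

x̄ = 43.49 cm, ȳ = 30.25 cm

Part | A | x̄ᵢ | ȳᵢ | A·x̄ᵢ | A·ȳᵢ
vertical leg | 2000.00 | 10.00 | 50.00 | 20000.00 | 100000.00
horizontal leg | 1680.00 | 90.00 | 6.00 | 151200.00 | 10080.00
gusset | 720.00 | 28.00 | 32.00 | 20160.00 | 23040.00
Σ | 4400.00 |  |  | 191360.00 | 133120.00
x̄ = 191360.00 / 4400.00 = 43.49 cm
ȳ = 133120.00 / 4400.00 = 30.25 cm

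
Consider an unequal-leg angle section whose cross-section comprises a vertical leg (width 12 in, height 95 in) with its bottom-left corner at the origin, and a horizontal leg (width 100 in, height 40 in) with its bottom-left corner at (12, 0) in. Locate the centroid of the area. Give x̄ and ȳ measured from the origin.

x̄ = 49.58 in, ȳ = 26.10 in

vertical leg: A = 12 × 95 = 1140.00, centroid at (6.00, 47.50).
horizontal leg: A = 100 × 40 = 4000.00, centroid at (62.00, 20.00).
ΣA = 5140.00 in², ΣAx̄ = 254840.00 in³, ΣAȳ = 134150.00 in³.
x̄ = 254840.00/5140.00 = 49.58 in; ȳ = 134150.00/5140.00 = 26.10 in.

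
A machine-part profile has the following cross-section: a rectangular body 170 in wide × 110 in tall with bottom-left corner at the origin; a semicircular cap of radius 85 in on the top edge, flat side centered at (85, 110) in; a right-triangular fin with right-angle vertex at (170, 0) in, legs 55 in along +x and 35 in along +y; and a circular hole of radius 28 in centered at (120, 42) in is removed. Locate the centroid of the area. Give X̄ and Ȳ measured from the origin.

X̄ = 85.46 in, Ȳ = 90.87 in

rectangular body: A = 170 × 110 = 18700.00, centroid at (85.00, 55.00).
semicircular top: A = ½π·85² = 11349.00, centroid at (85.00, 146.08).
triangular fin: A = ½·55·35 = 962.50, centroid at (188.33, 11.67).
hole: A = −π·28² = -2463.01, centroid at (120.00, 42.00).
ΣA = 28548.49 in²
ΣAX̄ = (18700.00)(85.00) + (11349.00)(85.00) + (962.50)(188.33) + (-2463.01)(120.00) = 2439875.09 in³
ΣAȲ = (18700.00)(55.00) + (11349.00)(146.08) + (962.50)(11.67) + (-2463.01)(42.00) = 2594089.85 in³
X̄ = 2439875.09 / 28548.49 = 85.46 in
Ȳ = 2594089.85 / 28548.49 = 90.87 in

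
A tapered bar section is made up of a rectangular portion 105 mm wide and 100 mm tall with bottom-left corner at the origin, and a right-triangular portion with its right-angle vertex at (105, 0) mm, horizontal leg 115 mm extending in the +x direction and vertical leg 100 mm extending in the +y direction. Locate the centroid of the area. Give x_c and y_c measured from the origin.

x_c = 84.64 mm, y_c = 44.10 mm

rectangular portion: A = 105 × 100 = 10500.00, centroid at (52.50, 50.00).
triangular portion: A = ½·115·100 = 5750.00, centroid at (143.33, 33.33).
ΣA = 16250.00 mm², ΣAx_c = 1375416.67 mm³, ΣAy_c = 716666.67 mm³.
x_c = 1375416.67/16250.00 = 84.64 mm; y_c = 716666.67/16250.00 = 44.10 mm.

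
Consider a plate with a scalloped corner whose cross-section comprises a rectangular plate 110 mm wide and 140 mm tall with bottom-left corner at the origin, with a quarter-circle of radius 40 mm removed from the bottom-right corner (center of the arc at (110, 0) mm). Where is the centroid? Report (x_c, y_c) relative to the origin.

plate: A = 110 × 140 = 15400.00, centroid at (55.00, 70.00).
removed quarter-circle: A = −¼π·40² = -1256.64, centroid at (93.02, 16.98).
ΣA = 14143.36 mm², ΣAx_c = 730103.26 mm³, ΣAy_c = 1056666.67 mm³.
x_c = 730103.26/14143.36 = 51.62 mm; y_c = 1056666.67/14143.36 = 74.71 mm.

x_c = 51.62 mm, y_c = 74.71 mm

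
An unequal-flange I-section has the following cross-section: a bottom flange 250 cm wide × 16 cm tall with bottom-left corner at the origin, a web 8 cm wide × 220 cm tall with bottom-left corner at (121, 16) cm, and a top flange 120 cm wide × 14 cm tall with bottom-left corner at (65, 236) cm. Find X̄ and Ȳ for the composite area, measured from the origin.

bottom flange: A = 250 × 16 = 4000.00, centroid at (125.00, 8.00).
web: A = 8 × 220 = 1760.00, centroid at (125.00, 126.00).
top flange: A = 120 × 14 = 1680.00, centroid at (125.00, 243.00).
ΣA = 7440.00 cm²
ΣAX̄ = (4000.00)(125.00) + (1760.00)(125.00) + (1680.00)(125.00) = 930000.00 cm³
ΣAȲ = (4000.00)(8.00) + (1760.00)(126.00) + (1680.00)(243.00) = 662000.00 cm³
X̄ = 930000.00 / 7440.00 = 125.00 cm
Ȳ = 662000.00 / 7440.00 = 88.98 cm

X̄ = 125.00 cm, Ȳ = 88.98 cm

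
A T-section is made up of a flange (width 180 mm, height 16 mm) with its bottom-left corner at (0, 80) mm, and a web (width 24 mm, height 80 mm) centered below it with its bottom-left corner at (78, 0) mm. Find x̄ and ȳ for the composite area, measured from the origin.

Part | A | x̄ᵢ | ȳᵢ | A·x̄ᵢ | A·ȳᵢ
web | 1920.00 | 90.00 | 40.00 | 172800.00 | 76800.00
flange | 2880.00 | 90.00 | 88.00 | 259200.00 | 253440.00
Σ | 4800.00 |  |  | 432000.00 | 330240.00
x̄ = 432000.00 / 4800.00 = 90.00 mm
ȳ = 330240.00 / 4800.00 = 68.80 mm

x̄ = 90.00 mm, ȳ = 68.80 mm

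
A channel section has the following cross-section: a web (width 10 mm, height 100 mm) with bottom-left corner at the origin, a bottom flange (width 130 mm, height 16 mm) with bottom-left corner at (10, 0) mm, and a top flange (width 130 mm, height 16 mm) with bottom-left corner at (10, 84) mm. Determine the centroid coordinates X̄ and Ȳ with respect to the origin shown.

web: A = 10 × 100 = 1000.00, centroid at (5.00, 50.00).
bottom flange: A = 130 × 16 = 2080.00, centroid at (75.00, 8.00).
top flange: A = 130 × 16 = 2080.00, centroid at (75.00, 92.00).
ΣA = 5160.00 mm²
ΣAX̄ = (1000.00)(5.00) + (2080.00)(75.00) + (2080.00)(75.00) = 317000.00 mm³
ΣAȲ = (1000.00)(50.00) + (2080.00)(8.00) + (2080.00)(92.00) = 258000.00 mm³
X̄ = 317000.00 / 5160.00 = 61.43 mm
Ȳ = 258000.00 / 5160.00 = 50.00 mm

X̄ = 61.43 mm, Ȳ = 50.00 mm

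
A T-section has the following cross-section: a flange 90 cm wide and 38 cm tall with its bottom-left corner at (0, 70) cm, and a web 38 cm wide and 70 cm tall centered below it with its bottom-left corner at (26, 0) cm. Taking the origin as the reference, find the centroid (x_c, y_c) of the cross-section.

x_c = 45.00 cm, y_c = 65.38 cm

Part | A | x̄ᵢ | ȳᵢ | A·x̄ᵢ | A·ȳᵢ
web | 2660.00 | 45.00 | 35.00 | 119700.00 | 93100.00
flange | 3420.00 | 45.00 | 89.00 | 153900.00 | 304380.00
Σ | 6080.00 |  |  | 273600.00 | 397480.00
x_c = 273600.00 / 6080.00 = 45.00 cm
y_c = 397480.00 / 6080.00 = 65.38 cm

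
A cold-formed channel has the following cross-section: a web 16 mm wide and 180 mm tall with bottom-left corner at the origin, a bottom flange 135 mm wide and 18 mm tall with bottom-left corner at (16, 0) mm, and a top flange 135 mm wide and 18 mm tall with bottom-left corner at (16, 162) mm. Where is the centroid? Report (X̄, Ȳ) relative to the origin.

X̄ = 55.41 mm, Ȳ = 90.00 mm

web: A = 16 × 180 = 2880.00, centroid at (8.00, 90.00).
bottom flange: A = 135 × 18 = 2430.00, centroid at (83.50, 9.00).
top flange: A = 135 × 18 = 2430.00, centroid at (83.50, 171.00).
ΣA = 7740.00 mm²
ΣAX̄ = (2880.00)(8.00) + (2430.00)(83.50) + (2430.00)(83.50) = 428850.00 mm³
ΣAȲ = (2880.00)(90.00) + (2430.00)(9.00) + (2430.00)(171.00) = 696600.00 mm³
X̄ = 428850.00 / 7740.00 = 55.41 mm
Ȳ = 696600.00 / 7740.00 = 90.00 mm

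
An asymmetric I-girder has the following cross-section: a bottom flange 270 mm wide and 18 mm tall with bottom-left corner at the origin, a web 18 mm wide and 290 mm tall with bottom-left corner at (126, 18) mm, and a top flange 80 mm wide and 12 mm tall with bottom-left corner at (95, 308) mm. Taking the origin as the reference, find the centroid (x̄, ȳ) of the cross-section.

bottom flange: A = 270 × 18 = 4860.00, centroid at (135.00, 9.00).
web: A = 18 × 290 = 5220.00, centroid at (135.00, 163.00).
top flange: A = 80 × 12 = 960.00, centroid at (135.00, 314.00).
ΣA = 11040.00 mm², ΣAx̄ = 1490400.00 mm³, ΣAȳ = 1196040.00 mm³.
x̄ = 1490400.00/11040.00 = 135.00 mm; ȳ = 1196040.00/11040.00 = 108.34 mm.

x̄ = 135.00 mm, ȳ = 108.34 mm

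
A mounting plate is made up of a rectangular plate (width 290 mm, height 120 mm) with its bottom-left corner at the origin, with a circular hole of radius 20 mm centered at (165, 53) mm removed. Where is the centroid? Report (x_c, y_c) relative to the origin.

Part | A | x̄ᵢ | ȳᵢ | A·x̄ᵢ | A·ȳᵢ
plate | 34800.00 | 145.00 | 60.00 | 5046000.00 | 2088000.00
hole | -1256.64 | 165.00 | 53.00 | -207345.12 | -66601.76
Σ | 33543.36 |  |  | 4838654.88 | 2021398.24
x_c = 4838654.88 / 33543.36 = 144.25 mm
y_c = 2021398.24 / 33543.36 = 60.26 mm

x_c = 144.25 mm, y_c = 60.26 mm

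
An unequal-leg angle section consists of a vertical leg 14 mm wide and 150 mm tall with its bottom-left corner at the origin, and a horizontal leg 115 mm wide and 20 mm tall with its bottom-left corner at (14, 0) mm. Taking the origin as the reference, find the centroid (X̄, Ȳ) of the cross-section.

X̄ = 40.72 mm, Ȳ = 41.02 mm

vertical leg: A = 14 × 150 = 2100.00, centroid at (7.00, 75.00).
horizontal leg: A = 115 × 20 = 2300.00, centroid at (71.50, 10.00).
ΣA = 4400.00 mm², ΣAX̄ = 179150.00 mm³, ΣAȲ = 180500.00 mm³.
X̄ = 179150.00/4400.00 = 40.72 mm; Ȳ = 180500.00/4400.00 = 41.02 mm.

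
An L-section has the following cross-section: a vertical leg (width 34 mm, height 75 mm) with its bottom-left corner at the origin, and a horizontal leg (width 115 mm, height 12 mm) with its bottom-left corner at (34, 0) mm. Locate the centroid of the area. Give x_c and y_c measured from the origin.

x_c = 43.16 mm, y_c = 26.44 mm

Part | A | x̄ᵢ | ȳᵢ | A·x̄ᵢ | A·ȳᵢ
vertical leg | 2550.00 | 17.00 | 37.50 | 43350.00 | 95625.00
horizontal leg | 1380.00 | 91.50 | 6.00 | 126270.00 | 8280.00
Σ | 3930.00 |  |  | 169620.00 | 103905.00
x_c = 169620.00 / 3930.00 = 43.16 mm
y_c = 103905.00 / 3930.00 = 26.44 mm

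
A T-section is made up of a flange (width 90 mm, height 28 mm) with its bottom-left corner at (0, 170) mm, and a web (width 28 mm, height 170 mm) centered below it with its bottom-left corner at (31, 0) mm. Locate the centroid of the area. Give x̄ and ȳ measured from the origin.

x̄ = 45.00 mm, ȳ = 119.27 mm

web: A = 28 × 170 = 4760.00, centroid at (45.00, 85.00).
flange: A = 90 × 28 = 2520.00, centroid at (45.00, 184.00).
ΣA = 7280.00 mm², ΣAx̄ = 327600.00 mm³, ΣAȳ = 868280.00 mm³.
x̄ = 327600.00/7280.00 = 45.00 mm; ȳ = 868280.00/7280.00 = 119.27 mm.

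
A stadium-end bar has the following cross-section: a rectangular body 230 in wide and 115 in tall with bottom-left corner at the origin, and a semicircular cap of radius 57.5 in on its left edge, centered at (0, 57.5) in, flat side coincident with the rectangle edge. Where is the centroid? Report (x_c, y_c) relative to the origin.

rectangular body: A = 230 × 115 = 26450.00, centroid at (115.00, 57.50).
semicircular end: A = ½π·57.5² = 5193.45, centroid at (-24.40, 57.50).
ΣA = 31643.45 in², ΣAx_c = 2915010.42 in³, ΣAy_c = 1819498.11 in³.
x_c = 2915010.42/31643.45 = 92.12 in; y_c = 1819498.11/31643.45 = 57.50 in.

x_c = 92.12 in, y_c = 57.50 in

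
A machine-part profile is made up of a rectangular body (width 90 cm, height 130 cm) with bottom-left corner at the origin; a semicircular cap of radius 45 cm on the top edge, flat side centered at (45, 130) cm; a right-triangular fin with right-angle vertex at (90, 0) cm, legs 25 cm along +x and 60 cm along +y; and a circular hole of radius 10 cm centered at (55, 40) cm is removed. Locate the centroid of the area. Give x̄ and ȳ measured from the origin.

x̄ = 47.41 cm, ȳ = 80.77 cm

Part | A | x̄ᵢ | ȳᵢ | A·x̄ᵢ | A·ȳᵢ
rectangular body | 11700.00 | 45.00 | 65.00 | 526500.00 | 760500.00
semicircular top | 3180.86 | 45.00 | 149.10 | 143138.82 | 474262.13
triangular fin | 750.00 | 98.33 | 20.00 | 73750.00 | 15000.00
hole | -314.16 | 55.00 | 40.00 | -17278.76 | -12566.37
Σ | 15316.70 |  |  | 726110.06 | 1237195.76
x̄ = 726110.06 / 15316.70 = 47.41 cm
ȳ = 1237195.76 / 15316.70 = 80.77 cm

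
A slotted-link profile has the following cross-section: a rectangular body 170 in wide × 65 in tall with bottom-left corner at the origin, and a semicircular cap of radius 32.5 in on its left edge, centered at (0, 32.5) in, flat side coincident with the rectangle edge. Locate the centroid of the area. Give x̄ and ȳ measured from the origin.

x̄ = 72.10 in, ȳ = 32.50 in

Part | A | x̄ᵢ | ȳᵢ | A·x̄ᵢ | A·ȳᵢ
rectangular body | 11050.00 | 85.00 | 32.50 | 939250.00 | 359125.00
semicircular end | 1659.15 | -13.79 | 32.50 | -22885.42 | 53922.49
Σ | 12709.15 |  |  | 916364.58 | 413047.49
x̄ = 916364.58 / 12709.15 = 72.10 in
ȳ = 413047.49 / 12709.15 = 32.50 in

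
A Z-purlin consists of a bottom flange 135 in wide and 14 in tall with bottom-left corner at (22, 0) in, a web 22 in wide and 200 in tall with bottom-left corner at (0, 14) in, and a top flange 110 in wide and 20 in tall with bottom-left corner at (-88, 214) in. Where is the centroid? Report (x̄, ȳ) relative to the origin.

bottom flange: A = 135 × 14 = 1890.00, centroid at (89.50, 7.00).
web: A = 22 × 200 = 4400.00, centroid at (11.00, 114.00).
top flange: A = 110 × 20 = 2200.00, centroid at (-33.00, 224.00).
ΣA = 8490.00 in², ΣAx̄ = 144955.00 in³, ΣAȳ = 1007630.00 in³.
x̄ = 144955.00/8490.00 = 17.07 in; ȳ = 1007630.00/8490.00 = 118.68 in.

x̄ = 17.07 in, ȳ = 118.68 in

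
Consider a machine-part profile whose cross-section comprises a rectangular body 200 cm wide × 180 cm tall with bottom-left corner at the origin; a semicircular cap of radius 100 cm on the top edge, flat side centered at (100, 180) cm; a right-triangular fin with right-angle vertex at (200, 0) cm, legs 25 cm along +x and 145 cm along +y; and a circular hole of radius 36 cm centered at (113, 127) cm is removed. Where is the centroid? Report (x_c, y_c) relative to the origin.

Part | A | x̄ᵢ | ȳᵢ | A·x̄ᵢ | A·ȳᵢ
rectangular body | 36000.00 | 100.00 | 90.00 | 3600000.00 | 3240000.00
semicircular top | 15707.96 | 100.00 | 222.44 | 1570796.33 | 3494100.05
triangular fin | 1812.50 | 208.33 | 48.33 | 377604.17 | 87604.17
hole | -4071.50 | 113.00 | 127.00 | -460079.96 | -517081.02
Σ | 49448.96 |  |  | 5088320.53 | 6304623.20
x_c = 5088320.53 / 49448.96 = 102.90 cm
y_c = 6304623.20 / 49448.96 = 127.50 cm

x_c = 102.90 cm, y_c = 127.50 cm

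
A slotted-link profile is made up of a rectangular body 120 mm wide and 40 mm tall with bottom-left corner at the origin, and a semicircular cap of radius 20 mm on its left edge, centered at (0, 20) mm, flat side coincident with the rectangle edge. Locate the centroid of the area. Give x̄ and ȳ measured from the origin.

rectangular body: A = 120 × 40 = 4800.00, centroid at (60.00, 20.00).
semicircular end: A = ½π·20² = 628.32, centroid at (-8.49, 20.00).
ΣA = 5428.32 mm², ΣAx̄ = 282666.67 mm³, ΣAȳ = 108566.37 mm³.
x̄ = 282666.67/5428.32 = 52.07 mm; ȳ = 108566.37/5428.32 = 20.00 mm.

x̄ = 52.07 mm, ȳ = 20.00 mm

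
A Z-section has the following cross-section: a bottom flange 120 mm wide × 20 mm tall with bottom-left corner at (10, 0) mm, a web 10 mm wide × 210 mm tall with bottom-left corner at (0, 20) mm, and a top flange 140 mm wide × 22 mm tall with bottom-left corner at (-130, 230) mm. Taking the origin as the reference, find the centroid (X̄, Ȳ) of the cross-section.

X̄ = -0.83 mm, Ȳ = 135.72 mm

Part | A | x̄ᵢ | ȳᵢ | A·x̄ᵢ | A·ȳᵢ
bottom flange | 2400.00 | 70.00 | 10.00 | 168000.00 | 24000.00
web | 2100.00 | 5.00 | 125.00 | 10500.00 | 262500.00
top flange | 3080.00 | -60.00 | 241.00 | -184800.00 | 742280.00
Σ | 7580.00 |  |  | -6300.00 | 1028780.00
X̄ = -6300.00 / 7580.00 = -0.83 mm
Ȳ = 1028780.00 / 7580.00 = 135.72 mm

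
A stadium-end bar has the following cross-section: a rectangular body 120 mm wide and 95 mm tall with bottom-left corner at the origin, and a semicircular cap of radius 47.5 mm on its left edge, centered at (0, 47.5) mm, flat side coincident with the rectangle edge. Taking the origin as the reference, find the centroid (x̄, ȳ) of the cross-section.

x̄ = 40.99 mm, ȳ = 47.50 mm

Part | A | x̄ᵢ | ȳᵢ | A·x̄ᵢ | A·ȳᵢ
rectangular body | 11400.00 | 60.00 | 47.50 | 684000.00 | 541500.00
semicircular end | 3544.11 | -20.16 | 47.50 | -71447.92 | 168345.19
Σ | 14944.11 |  |  | 612552.08 | 709845.19
x̄ = 612552.08 / 14944.11 = 40.99 mm
ȳ = 709845.19 / 14944.11 = 47.50 mm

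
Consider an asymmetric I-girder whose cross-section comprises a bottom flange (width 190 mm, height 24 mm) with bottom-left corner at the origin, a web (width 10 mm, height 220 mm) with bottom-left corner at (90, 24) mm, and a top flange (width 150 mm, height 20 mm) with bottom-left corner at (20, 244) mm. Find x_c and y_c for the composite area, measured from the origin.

Part | A | x̄ᵢ | ȳᵢ | A·x̄ᵢ | A·ȳᵢ
bottom flange | 4560.00 | 95.00 | 12.00 | 433200.00 | 54720.00
web | 2200.00 | 95.00 | 134.00 | 209000.00 | 294800.00
top flange | 3000.00 | 95.00 | 254.00 | 285000.00 | 762000.00
Σ | 9760.00 |  |  | 927200.00 | 1111520.00
x_c = 927200.00 / 9760.00 = 95.00 mm
y_c = 1111520.00 / 9760.00 = 113.89 mm

x_c = 95.00 mm, y_c = 113.89 mm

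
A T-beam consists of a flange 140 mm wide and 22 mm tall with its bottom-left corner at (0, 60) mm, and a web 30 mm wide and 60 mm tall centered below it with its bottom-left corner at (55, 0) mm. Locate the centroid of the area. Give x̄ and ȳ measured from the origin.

web: A = 30 × 60 = 1800.00, centroid at (70.00, 30.00).
flange: A = 140 × 22 = 3080.00, centroid at (70.00, 71.00).
ΣA = 4880.00 mm², ΣAx̄ = 341600.00 mm³, ΣAȳ = 272680.00 mm³.
x̄ = 341600.00/4880.00 = 70.00 mm; ȳ = 272680.00/4880.00 = 55.88 mm.

x̄ = 70.00 mm, ȳ = 55.88 mm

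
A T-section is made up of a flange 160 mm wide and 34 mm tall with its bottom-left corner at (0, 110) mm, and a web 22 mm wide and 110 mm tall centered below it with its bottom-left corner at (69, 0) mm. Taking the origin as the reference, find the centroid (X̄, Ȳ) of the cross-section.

web: A = 22 × 110 = 2420.00, centroid at (80.00, 55.00).
flange: A = 160 × 34 = 5440.00, centroid at (80.00, 127.00).
ΣA = 7860.00 mm²
ΣAX̄ = (2420.00)(80.00) + (5440.00)(80.00) = 628800.00 mm³
ΣAȲ = (2420.00)(55.00) + (5440.00)(127.00) = 823980.00 mm³
X̄ = 628800.00 / 7860.00 = 80.00 mm
Ȳ = 823980.00 / 7860.00 = 104.83 mm

X̄ = 80.00 mm, Ȳ = 104.83 mm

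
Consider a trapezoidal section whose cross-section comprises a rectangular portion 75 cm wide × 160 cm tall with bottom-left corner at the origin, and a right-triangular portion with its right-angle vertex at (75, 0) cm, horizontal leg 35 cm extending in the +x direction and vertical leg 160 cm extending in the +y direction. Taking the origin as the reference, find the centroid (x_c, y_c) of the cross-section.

rectangular portion: A = 75 × 160 = 12000.00, centroid at (37.50, 80.00).
triangular portion: A = ½·35·160 = 2800.00, centroid at (86.67, 53.33).
ΣA = 14800.00 cm², ΣAx_c = 692666.67 cm³, ΣAy_c = 1109333.33 cm³.
x_c = 692666.67/14800.00 = 46.80 cm; y_c = 1109333.33/14800.00 = 74.95 cm.

x_c = 46.80 cm, y_c = 74.95 cm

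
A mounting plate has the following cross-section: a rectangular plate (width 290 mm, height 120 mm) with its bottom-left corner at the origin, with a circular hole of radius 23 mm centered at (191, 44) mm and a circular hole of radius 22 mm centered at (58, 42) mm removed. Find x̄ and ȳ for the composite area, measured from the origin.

plate: A = 290 × 120 = 34800.00, centroid at (145.00, 60.00).
hole 1: A = −π·23² = -1661.90, centroid at (191.00, 44.00).
hole 2: A = −π·22² = -1520.53, centroid at (58.00, 42.00).
ΣA = 31617.57 mm², ΣAx̄ = 4640385.83 mm³, ΣAȳ = 1951013.99 mm³.
x̄ = 4640385.83/31617.57 = 146.77 mm; ȳ = 1951013.99/31617.57 = 61.71 mm.

x̄ = 146.77 mm, ȳ = 61.71 mm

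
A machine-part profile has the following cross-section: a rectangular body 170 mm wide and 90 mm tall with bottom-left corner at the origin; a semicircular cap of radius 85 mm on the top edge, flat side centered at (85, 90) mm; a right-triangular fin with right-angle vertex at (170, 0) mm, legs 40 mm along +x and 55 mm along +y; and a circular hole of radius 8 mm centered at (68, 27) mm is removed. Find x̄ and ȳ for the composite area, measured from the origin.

x̄ = 89.05 mm, ȳ = 77.47 mm

rectangular body: A = 170 × 90 = 15300.00, centroid at (85.00, 45.00).
semicircular top: A = ½π·85² = 11349.00, centroid at (85.00, 126.08).
triangular fin: A = ½·40·55 = 1100.00, centroid at (183.33, 18.33).
hole: A = −π·8² = -201.06, centroid at (68.00, 27.00).
ΣA = 27547.94 mm², ΣAx̄ = 2453159.75 mm³, ΣAȳ = 2134064.97 mm³.
x̄ = 2453159.75/27547.94 = 89.05 mm; ȳ = 2134064.97/27547.94 = 77.47 mm.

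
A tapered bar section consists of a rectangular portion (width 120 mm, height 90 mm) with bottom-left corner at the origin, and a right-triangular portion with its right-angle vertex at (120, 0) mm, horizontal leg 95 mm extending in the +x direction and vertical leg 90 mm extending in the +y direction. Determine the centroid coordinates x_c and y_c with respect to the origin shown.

x_c = 86.00 mm, y_c = 40.75 mm

Part | A | x̄ᵢ | ȳᵢ | A·x̄ᵢ | A·ȳᵢ
rectangular portion | 10800.00 | 60.00 | 45.00 | 648000.00 | 486000.00
triangular portion | 4275.00 | 151.67 | 30.00 | 648375.00 | 128250.00
Σ | 15075.00 |  |  | 1296375.00 | 614250.00
x_c = 1296375.00 / 15075.00 = 86.00 mm
y_c = 614250.00 / 15075.00 = 40.75 mm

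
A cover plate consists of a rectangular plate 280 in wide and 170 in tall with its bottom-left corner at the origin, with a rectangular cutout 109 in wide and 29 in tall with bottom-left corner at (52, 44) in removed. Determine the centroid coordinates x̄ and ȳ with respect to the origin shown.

x̄ = 142.38 in, ȳ = 86.88 in

plate: A = 280 × 170 = 47600.00, centroid at (140.00, 85.00).
hole: A = −(109 × 29) = -3161.00, centroid at (106.50, 58.50).
ΣA = 44439.00 in², ΣAx̄ = 6327353.50 in³, ΣAȳ = 3861081.50 in³.
x̄ = 6327353.50/44439.00 = 142.38 in; ȳ = 3861081.50/44439.00 = 86.88 in.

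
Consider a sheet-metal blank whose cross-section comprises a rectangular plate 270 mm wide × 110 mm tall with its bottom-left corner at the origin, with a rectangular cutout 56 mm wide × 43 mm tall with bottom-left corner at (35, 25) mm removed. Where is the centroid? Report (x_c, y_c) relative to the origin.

x_c = 141.35 mm, y_c = 55.75 mm

Part | A | x̄ᵢ | ȳᵢ | A·x̄ᵢ | A·ȳᵢ
plate | 29700.00 | 135.00 | 55.00 | 4009500.00 | 1633500.00
hole | -2408.00 | 63.00 | 46.50 | -151704.00 | -111972.00
Σ | 27292.00 |  |  | 3857796.00 | 1521528.00
x_c = 3857796.00 / 27292.00 = 141.35 mm
y_c = 1521528.00 / 27292.00 = 55.75 mm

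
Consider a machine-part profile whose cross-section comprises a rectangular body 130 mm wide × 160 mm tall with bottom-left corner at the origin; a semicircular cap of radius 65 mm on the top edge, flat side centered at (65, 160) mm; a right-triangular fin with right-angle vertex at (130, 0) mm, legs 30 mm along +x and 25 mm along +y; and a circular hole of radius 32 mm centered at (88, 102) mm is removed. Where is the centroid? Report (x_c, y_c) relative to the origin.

x_c = 63.14 mm, y_c = 105.06 mm

rectangular body: A = 130 × 160 = 20800.00, centroid at (65.00, 80.00).
semicircular top: A = ½π·65² = 6636.61, centroid at (65.00, 187.59).
triangular fin: A = ½·30·25 = 375.00, centroid at (140.00, 8.33).
hole: A = −π·32² = -3216.99, centroid at (88.00, 102.00).
ΣA = 24594.62 mm², ΣAx_c = 1552784.74 mm³, ΣAy_c = 2583933.58 mm³.
x_c = 1552784.74/24594.62 = 63.14 mm; y_c = 2583933.58/24594.62 = 105.06 mm.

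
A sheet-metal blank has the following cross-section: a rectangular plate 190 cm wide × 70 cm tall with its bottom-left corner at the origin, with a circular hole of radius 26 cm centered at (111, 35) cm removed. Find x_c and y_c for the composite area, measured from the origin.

plate: A = 190 × 70 = 13300.00, centroid at (95.00, 35.00).
hole: A = −π·26² = -2123.72, centroid at (111.00, 35.00).
ΣA = 11176.28 cm², ΣAx_c = 1027767.45 cm³, ΣAy_c = 391169.92 cm³.
x_c = 1027767.45/11176.28 = 91.96 cm; y_c = 391169.92/11176.28 = 35.00 cm.

x_c = 91.96 cm, y_c = 35.00 cm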